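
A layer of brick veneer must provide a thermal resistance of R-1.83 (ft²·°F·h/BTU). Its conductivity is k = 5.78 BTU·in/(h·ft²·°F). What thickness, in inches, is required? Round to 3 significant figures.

L = R × k = 1.83 × 5.78 = 10.58 in

10.6 in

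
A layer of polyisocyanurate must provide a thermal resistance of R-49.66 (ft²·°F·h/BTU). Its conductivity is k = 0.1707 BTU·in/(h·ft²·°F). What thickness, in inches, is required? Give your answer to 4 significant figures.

8.477 in

L = R × k = 49.66 × 0.1707 = 8.477 in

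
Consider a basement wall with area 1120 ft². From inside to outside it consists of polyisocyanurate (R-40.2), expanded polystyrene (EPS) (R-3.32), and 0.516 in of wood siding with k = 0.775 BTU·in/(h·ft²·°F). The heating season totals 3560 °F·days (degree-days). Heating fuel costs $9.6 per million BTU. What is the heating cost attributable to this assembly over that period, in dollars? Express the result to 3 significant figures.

0.516/0.775 = 0.6658
R_total = 40.2 + 3.32 + 0.6658 = 44.19 ft²·°F·h/BTU
E = A × HDD × 24 / R = 1120 × 3560 × 24 / 44.19 = 2166000 BTU
Cost = 2166000/10⁶ × 9.6 = $20.79

20.8 dollars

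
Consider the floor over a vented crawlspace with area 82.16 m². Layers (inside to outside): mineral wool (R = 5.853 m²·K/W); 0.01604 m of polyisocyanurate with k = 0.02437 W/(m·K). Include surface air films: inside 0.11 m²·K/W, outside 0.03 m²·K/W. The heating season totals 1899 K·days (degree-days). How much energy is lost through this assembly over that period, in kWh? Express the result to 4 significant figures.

563.0 kWh

0.01604/0.02437 = 0.65819
R_total = 0.11 + 5.853 + 0.65819 + 0.03 = 6.6512 m²·K/W
E = A × HDD × 24 / R / 1000 = 82.16 × 1899 × 24 / 6.6512 / 1000 = 562.99 kWh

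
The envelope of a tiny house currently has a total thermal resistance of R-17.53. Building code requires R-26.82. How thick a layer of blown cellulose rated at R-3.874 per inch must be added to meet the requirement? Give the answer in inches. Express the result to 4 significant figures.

ΔR = 26.82 − 17.53 = 9.29 ft²·°F·h/BTU
L = ΔR / (R/in) = 9.29/3.874 = 2.398 in

2.398 in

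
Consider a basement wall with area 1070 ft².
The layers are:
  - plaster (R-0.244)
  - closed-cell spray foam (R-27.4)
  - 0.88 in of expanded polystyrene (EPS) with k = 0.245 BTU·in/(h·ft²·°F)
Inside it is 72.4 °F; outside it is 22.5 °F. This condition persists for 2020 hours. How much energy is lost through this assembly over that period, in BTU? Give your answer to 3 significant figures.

3450000 BTU

0.88/0.245 = 3.592
R_total = 0.244 + 27.4 + 3.592 = 31.24 ft²·°F·h/BTU
Q = 1070 × (72.4 − 22.5) / 31.24 = 1709 BTU/h
E = 1709 × 2020 = 3453000 BTU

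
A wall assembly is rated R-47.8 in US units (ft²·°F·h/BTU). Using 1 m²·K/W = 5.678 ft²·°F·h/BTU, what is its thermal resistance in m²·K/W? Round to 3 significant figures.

8.42 m²·K/W

R_SI = 47.8/5.678 = 8.418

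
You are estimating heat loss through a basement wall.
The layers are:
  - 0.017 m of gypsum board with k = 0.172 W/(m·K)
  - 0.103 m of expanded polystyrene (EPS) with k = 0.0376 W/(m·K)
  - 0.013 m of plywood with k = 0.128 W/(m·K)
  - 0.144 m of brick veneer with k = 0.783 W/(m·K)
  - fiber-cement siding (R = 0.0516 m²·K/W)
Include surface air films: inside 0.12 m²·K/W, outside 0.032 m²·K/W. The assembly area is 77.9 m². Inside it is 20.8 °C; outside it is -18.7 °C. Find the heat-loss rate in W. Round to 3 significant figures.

925 W

0.017/0.172 = 0.09884
0.103/0.0376 = 2.739
0.013/0.128 = 0.1016
0.144/0.783 = 0.1839
R_total = 0.12 + 0.09884 + 2.739 + 0.1016 + 0.1839 + 0.0516 + 0.032 = 3.327 m²·K/W
Q = A·ΔT/R = 77.9 × (20.8 − (-18.7)) / 3.327 = 924.8 W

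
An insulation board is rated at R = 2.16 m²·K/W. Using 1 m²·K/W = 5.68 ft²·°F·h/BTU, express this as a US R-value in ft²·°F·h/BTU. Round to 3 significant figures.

R_US = 2.16 × 5.68 = 12.27

12.3 ft²·°F·h/BTU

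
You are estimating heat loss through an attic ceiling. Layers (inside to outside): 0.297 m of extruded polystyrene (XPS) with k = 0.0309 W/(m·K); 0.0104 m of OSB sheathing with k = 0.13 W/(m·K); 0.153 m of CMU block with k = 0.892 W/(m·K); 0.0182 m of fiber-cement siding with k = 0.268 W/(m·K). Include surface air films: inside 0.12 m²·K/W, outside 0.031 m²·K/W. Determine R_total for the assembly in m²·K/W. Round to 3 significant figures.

0.297/0.0309 = 9.612
0.0104/0.13 = 0.08
0.153/0.892 = 0.1715
0.0182/0.268 = 0.06791
R_total = 0.12 + 9.612 + 0.08 + 0.1715 + 0.06791 + 0.031 = 10.08 m²·K/W

10.1 m²·K/W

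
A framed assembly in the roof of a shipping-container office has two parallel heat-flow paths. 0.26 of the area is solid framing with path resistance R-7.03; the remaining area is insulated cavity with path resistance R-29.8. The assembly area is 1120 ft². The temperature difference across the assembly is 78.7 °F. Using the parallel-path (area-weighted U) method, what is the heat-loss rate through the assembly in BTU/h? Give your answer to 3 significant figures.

5450 BTU/h

U_eff = 0.74/29.8 + 0.26/7.03 = 0.02483 + 0.03698 = 0.06182
R_eff = 1/U_eff = 16.18 ft²·°F·h/BTU
Q = 1120 × 78.7 / 16.18 = 5449 BTU/h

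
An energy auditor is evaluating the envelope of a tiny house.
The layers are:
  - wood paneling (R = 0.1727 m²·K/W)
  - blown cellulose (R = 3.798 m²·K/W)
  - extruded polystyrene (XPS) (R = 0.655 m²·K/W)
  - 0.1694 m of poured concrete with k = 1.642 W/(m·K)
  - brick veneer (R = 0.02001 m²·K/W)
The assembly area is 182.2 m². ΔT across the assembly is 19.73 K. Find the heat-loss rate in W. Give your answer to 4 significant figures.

757.0 W

0.1694/1.642 = 0.10317
R_total = 0.1727 + 3.798 + 0.655 + 0.10317 + 0.02001 = 4.7489 m²·K/W
Q = A·ΔT/R = 182.2 × 19.73 / 4.7489 = 756.98 W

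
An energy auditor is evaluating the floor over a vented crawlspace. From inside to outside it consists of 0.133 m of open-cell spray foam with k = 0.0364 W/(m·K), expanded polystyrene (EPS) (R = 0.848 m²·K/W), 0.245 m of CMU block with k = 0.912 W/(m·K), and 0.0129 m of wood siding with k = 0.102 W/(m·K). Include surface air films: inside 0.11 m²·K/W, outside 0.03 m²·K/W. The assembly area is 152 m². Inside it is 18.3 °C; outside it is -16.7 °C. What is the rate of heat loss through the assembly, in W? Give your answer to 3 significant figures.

0.133/0.0364 = 3.654
0.245/0.912 = 0.2686
0.0129/0.102 = 0.1265
R_total = 0.11 + 3.654 + 0.848 + 0.2686 + 0.1265 + 0.03 = 5.037 m²·K/W
Q = A·ΔT/R = 152 × (18.3 − (-16.7)) / 5.037 = 1056 W

1060 W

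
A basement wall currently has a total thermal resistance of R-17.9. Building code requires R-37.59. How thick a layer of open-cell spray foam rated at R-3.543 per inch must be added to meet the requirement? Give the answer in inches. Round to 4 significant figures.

ΔR = 37.59 − 17.9 = 19.69 ft²·°F·h/BTU
L = ΔR / (R/in) = 19.69/3.543 = 5.5574 in

5.557 in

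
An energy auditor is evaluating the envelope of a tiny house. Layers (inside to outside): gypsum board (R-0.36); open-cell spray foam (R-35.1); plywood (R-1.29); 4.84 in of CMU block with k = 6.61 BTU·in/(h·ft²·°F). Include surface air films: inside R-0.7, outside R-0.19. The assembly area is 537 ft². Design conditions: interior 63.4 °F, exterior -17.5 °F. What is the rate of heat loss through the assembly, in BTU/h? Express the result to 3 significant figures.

1130 BTU/h

4.84/6.61 = 0.7322
R_total = 0.7 + 0.36 + 35.1 + 1.29 + 0.7322 + 0.19 = 38.37 ft²·°F·h/BTU
Q = A·ΔT/R = 537 × (63.4 − (-17.5)) / 38.37 = 1132 BTU/h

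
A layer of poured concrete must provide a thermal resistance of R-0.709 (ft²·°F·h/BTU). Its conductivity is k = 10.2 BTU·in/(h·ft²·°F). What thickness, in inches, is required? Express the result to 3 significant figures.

L = R × k = 0.709 × 10.2 = 7.232 in

7.23 in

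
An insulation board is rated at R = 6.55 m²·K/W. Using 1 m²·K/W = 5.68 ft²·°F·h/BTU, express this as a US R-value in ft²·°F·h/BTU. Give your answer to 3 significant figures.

37.2 ft²·°F·h/BTU

R_US = 6.55 × 5.68 = 37.2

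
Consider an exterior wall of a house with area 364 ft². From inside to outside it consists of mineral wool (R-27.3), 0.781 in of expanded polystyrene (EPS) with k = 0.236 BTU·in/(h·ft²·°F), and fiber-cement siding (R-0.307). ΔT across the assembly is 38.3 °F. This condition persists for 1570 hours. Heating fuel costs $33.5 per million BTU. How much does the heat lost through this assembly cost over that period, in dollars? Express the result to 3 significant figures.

23.7 dollars

0.781/0.236 = 3.309
R_total = 27.3 + 3.309 + 0.307 = 30.92 ft²·°F·h/BTU
Q = 364 × 38.3 / 30.92 = 450.9 BTU/h
E = 450.9 × 1570 = 708000 BTU
Cost = 708000/10⁶ × 33.5 = $23.72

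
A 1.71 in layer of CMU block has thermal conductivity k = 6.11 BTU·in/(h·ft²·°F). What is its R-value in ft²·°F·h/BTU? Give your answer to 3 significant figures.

R = L/k = 1.71/6.11 = 0.2799 ft²·°F·h/BTU

0.280 ft²·°F·h/BTU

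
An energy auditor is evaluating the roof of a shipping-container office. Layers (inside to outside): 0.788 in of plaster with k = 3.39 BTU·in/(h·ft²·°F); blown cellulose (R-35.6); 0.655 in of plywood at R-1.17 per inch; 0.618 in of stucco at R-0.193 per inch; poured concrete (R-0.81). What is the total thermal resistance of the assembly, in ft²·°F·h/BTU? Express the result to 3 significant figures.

0.788/3.39 = 0.2324
0.655 × 1.17 = 0.7663
0.618 × 0.193 = 0.1193
R_total = 0.2324 + 35.6 + 0.7663 + 0.1193 + 0.81 = 37.53 ft²·°F·h/BTU

37.5 ft²·°F·h/BTU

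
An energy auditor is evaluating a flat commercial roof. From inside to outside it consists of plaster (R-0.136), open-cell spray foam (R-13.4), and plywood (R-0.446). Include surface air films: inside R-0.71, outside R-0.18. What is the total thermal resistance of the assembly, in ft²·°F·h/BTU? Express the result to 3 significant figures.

R_total = 0.71 + 0.136 + 13.4 + 0.446 + 0.18 = 14.87 ft²·°F·h/BTU

14.9 ft²·°F·h/BTU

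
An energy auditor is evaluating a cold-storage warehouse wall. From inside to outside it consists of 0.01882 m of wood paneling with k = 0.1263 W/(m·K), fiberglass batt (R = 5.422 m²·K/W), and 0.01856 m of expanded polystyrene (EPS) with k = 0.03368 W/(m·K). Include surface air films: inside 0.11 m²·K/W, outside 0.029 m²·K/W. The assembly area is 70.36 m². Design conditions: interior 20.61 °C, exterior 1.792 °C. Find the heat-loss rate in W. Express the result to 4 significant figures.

0.01882/0.1263 = 0.14901
0.01856/0.03368 = 0.55107
R_total = 0.11 + 0.14901 + 5.422 + 0.55107 + 0.029 = 6.2611 m²·K/W
Q = A·ΔT/R = 70.36 × (20.61 − 1.792) / 6.2611 = 211.47 W

211.5 W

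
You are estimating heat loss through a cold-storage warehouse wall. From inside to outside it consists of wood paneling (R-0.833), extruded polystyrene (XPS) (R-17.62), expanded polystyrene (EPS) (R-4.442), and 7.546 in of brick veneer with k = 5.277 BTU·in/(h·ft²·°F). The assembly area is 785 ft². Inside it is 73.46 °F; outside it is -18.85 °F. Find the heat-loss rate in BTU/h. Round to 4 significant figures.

2979 BTU/h

7.546/5.277 = 1.43
R_total = 0.833 + 17.62 + 4.442 + 1.43 = 24.325 ft²·°F·h/BTU
Q = A·ΔT/R = 785 × (73.46 − (-18.85)) / 24.325 = 2979 BTU/h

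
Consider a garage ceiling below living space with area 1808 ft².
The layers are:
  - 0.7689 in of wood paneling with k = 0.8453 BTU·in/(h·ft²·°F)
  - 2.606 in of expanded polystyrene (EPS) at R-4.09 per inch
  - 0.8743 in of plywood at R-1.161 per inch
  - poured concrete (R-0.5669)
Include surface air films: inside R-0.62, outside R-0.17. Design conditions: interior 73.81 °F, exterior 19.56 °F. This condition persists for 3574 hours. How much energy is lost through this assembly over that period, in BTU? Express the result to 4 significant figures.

0.7689/0.8453 = 0.90962
2.606 × 4.09 = 10.659
0.8743 × 1.161 = 1.0151
R_total = 0.62 + 0.90962 + 10.659 + 1.0151 + 0.5669 + 0.17 = 13.94 ft²·°F·h/BTU
Q = 1808 × (73.81 − 19.56) / 13.94 = 7036.1 BTU/h
E = 7036.1 × 3574 = 25147000 BTU

25150000 BTU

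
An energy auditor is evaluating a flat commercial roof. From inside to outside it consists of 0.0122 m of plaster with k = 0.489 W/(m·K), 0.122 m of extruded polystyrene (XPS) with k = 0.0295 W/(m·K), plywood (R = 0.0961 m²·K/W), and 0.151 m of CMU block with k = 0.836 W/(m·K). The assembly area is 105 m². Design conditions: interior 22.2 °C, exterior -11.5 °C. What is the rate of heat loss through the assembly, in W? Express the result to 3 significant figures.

0.0122/0.489 = 0.02495
0.122/0.0295 = 4.136
0.151/0.836 = 0.1806
R_total = 0.02495 + 4.136 + 0.0961 + 0.1806 = 4.437 m²·K/W
Q = A·ΔT/R = 105 × (22.2 − (-11.5)) / 4.437 = 797.5 W

797 W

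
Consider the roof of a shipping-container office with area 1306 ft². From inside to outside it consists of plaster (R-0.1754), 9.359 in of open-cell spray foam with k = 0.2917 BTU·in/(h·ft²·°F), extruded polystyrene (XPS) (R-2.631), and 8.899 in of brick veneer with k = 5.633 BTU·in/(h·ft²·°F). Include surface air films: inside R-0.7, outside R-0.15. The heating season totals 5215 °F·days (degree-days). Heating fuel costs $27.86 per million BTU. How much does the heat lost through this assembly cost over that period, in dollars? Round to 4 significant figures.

122.0 dollars

9.359/0.2917 = 32.084
8.899/5.633 = 1.5798
R_total = 0.7 + 0.1754 + 32.084 + 2.631 + 1.5798 + 0.15 = 37.321 ft²·°F·h/BTU
E = A × HDD × 24 / R = 1306 × 5215 × 24 / 37.321 = 4379900 BTU
Cost = 4379900/10⁶ × 27.86 = $122.02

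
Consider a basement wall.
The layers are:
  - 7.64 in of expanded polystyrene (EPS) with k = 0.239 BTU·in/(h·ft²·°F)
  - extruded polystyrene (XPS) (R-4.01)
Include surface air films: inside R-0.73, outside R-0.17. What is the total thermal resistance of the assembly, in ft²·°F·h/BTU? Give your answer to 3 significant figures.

7.64/0.239 = 31.97
R_total = 0.73 + 31.97 + 4.01 + 0.17 = 36.88 ft²·°F·h/BTU

36.9 ft²·°F·h/BTU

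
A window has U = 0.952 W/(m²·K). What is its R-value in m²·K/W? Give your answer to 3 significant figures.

1.05 m²·K/W

R = 1/U = 1/0.952 = 1.05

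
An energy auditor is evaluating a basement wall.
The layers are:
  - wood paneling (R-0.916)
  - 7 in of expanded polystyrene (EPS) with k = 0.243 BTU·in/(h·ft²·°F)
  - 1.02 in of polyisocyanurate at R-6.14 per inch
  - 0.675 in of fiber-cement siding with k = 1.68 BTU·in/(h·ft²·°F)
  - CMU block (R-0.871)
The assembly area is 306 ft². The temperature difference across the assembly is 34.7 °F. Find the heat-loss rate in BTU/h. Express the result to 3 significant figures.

7/0.243 = 28.81
1.02 × 6.14 = 6.263
0.675/1.68 = 0.4018
R_total = 0.916 + 28.81 + 6.263 + 0.4018 + 0.871 = 37.26 ft²·°F·h/BTU
Q = A·ΔT/R = 306 × 34.7 / 37.26 = 285 BTU/h

285 BTU/h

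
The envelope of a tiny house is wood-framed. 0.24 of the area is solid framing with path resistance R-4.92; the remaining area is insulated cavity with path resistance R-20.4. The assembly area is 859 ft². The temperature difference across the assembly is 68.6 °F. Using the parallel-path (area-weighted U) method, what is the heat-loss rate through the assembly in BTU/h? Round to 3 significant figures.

5070 BTU/h

U_eff = 0.76/20.4 + 0.24/4.92 = 0.03725 + 0.04878 = 0.08604
R_eff = 1/U_eff = 11.62 ft²·°F·h/BTU
Q = 859 × 68.6 / 11.62 = 5070 BTU/h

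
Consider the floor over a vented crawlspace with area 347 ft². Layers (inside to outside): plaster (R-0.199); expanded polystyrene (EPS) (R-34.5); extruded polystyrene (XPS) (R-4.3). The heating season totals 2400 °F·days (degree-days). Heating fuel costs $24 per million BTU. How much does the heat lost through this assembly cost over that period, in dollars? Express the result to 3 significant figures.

R_total = 0.199 + 34.5 + 4.3 = 39 ft²·°F·h/BTU
E = A × HDD × 24 / R = 347 × 2400 × 24 / 39 = 512500 BTU
Cost = 512500/10⁶ × 24 = $12.3

12.3 dollars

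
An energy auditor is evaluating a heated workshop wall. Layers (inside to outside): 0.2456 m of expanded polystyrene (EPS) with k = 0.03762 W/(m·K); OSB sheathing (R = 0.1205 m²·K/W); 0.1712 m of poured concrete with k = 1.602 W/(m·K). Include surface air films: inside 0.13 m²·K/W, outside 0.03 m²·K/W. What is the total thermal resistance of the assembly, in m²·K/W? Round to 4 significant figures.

6.916 m²·K/W

0.2456/0.03762 = 6.5284
0.1712/1.602 = 0.10687
R_total = 0.13 + 6.5284 + 0.1205 + 0.10687 + 0.03 = 6.9158 m²·K/W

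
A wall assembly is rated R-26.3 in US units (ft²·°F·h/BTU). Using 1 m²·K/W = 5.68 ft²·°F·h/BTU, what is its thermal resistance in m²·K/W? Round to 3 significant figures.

4.63 m²·K/W

R_SI = 26.3/5.68 = 4.63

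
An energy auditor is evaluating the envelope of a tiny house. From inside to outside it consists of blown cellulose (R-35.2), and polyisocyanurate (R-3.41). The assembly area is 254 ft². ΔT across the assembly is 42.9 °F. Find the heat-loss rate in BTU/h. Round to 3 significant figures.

282 BTU/h

R_total = 35.2 + 3.41 = 38.61 ft²·°F·h/BTU
Q = A·ΔT/R = 254 × 42.9 / 38.61 = 282.2 BTU/h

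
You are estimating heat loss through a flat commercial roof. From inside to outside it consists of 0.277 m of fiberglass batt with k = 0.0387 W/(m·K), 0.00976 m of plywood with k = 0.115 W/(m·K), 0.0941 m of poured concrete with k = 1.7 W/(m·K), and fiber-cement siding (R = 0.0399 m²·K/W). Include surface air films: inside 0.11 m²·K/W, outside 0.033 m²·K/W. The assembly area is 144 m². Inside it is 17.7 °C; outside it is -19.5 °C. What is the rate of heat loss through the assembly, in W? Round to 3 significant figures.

716 W

0.277/0.0387 = 7.158
0.00976/0.115 = 0.08487
0.0941/1.7 = 0.05535
R_total = 0.11 + 7.158 + 0.08487 + 0.05535 + 0.0399 + 0.033 = 7.481 m²·K/W
Q = A·ΔT/R = 144 × (17.7 − (-19.5)) / 7.481 = 716.1 W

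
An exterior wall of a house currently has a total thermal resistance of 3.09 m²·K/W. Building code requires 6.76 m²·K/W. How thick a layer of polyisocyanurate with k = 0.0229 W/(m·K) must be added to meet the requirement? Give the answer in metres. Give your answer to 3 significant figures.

0.0840 m

ΔR = 6.76 − 3.09 = 3.67 m²·K/W
L = ΔR × k = 3.67 × 0.0229 = 0.08404 m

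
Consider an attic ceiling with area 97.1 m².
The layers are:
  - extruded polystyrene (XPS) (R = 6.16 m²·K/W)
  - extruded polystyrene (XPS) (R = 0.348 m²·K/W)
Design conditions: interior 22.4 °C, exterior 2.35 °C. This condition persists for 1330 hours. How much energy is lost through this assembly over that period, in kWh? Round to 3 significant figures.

R_total = 6.16 + 0.348 = 6.508 m²·K/W
Q = 97.1 × (22.4 − 2.35) / 6.508 = 299.1 W
E = 299.1 W × 1330 h / 1000 = 397.9 kWh

398 kWh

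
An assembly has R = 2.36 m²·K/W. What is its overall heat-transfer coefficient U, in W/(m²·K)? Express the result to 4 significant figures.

0.4237 W/(m²·K)

U = 1/R = 1/2.36 = 0.42373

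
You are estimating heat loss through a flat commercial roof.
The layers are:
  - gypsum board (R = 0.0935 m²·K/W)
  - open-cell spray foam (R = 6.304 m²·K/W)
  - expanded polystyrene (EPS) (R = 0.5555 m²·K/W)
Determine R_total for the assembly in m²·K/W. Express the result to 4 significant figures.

R_total = 0.0935 + 6.304 + 0.5555 = 6.953 m²·K/W

6.953 m²·K/W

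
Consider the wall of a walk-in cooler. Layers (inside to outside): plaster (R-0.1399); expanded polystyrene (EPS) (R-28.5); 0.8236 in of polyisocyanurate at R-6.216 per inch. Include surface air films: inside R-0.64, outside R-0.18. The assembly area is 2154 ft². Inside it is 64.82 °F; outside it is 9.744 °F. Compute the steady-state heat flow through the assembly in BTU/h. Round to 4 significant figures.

3431 BTU/h

0.8236 × 6.216 = 5.1195
R_total = 0.64 + 0.1399 + 28.5 + 5.1195 + 0.18 = 34.579 ft²·°F·h/BTU
Q = A·ΔT/R = 2154 × (64.82 − 9.744) / 34.579 = 3430.8 BTU/h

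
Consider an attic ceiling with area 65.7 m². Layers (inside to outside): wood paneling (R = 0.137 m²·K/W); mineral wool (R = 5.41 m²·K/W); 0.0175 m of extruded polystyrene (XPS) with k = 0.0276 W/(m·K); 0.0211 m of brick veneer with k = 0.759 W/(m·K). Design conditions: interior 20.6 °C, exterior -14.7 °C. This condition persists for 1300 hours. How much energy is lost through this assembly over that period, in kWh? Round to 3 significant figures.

486 kWh

0.0175/0.0276 = 0.6341
0.0211/0.759 = 0.0278
R_total = 0.137 + 5.41 + 0.6341 + 0.0278 = 6.209 m²·K/W
Q = 65.7 × (20.6 − (-14.7)) / 6.209 = 373.5 W
E = 373.5 W × 1300 h / 1000 = 485.6 kWh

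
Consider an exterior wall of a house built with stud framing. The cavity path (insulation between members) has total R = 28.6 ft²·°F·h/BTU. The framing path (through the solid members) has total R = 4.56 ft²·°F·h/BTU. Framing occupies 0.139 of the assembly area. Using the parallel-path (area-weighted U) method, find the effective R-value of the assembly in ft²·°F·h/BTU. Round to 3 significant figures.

U_eff = 0.861/28.6 + 0.139/4.56 = 0.0301 + 0.03048 = 0.06059
R_eff = 1/U_eff = 16.51 ft²·°F·h/BTU

16.5 ft²·°F·h/BTU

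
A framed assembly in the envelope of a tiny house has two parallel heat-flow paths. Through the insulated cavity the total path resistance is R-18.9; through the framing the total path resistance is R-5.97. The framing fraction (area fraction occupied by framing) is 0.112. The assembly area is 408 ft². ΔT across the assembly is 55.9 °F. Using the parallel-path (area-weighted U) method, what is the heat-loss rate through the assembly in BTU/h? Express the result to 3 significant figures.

U_eff = 0.888/18.9 + 0.112/5.97 = 0.04698 + 0.01876 = 0.06574
R_eff = 1/U_eff = 15.21 ft²·°F·h/BTU
Q = 408 × 55.9 / 15.21 = 1499 BTU/h

1500 BTU/h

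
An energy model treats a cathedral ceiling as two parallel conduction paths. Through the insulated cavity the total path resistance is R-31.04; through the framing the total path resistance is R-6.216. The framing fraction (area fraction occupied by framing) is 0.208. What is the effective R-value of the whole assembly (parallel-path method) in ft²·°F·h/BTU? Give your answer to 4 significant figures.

16.96 ft²·°F·h/BTU

U_eff = 0.792/31.04 + 0.208/6.216 = 0.025515 + 0.033462 = 0.058977
R_eff = 1/U_eff = 16.956 ft²·°F·h/BTU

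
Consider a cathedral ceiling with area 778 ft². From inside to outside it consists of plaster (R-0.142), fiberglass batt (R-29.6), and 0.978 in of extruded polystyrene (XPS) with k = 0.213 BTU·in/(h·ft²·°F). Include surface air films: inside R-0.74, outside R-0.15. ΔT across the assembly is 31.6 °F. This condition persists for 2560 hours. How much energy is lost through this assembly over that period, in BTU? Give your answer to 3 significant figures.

1790000 BTU

0.978/0.213 = 4.592
R_total = 0.74 + 0.142 + 29.6 + 4.592 + 0.15 = 35.22 ft²·°F·h/BTU
Q = 778 × 31.6 / 35.22 = 698 BTU/h
E = 698 × 2560 = 1787000 BTU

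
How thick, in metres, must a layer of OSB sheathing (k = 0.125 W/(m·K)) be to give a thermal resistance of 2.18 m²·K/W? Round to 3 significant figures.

L = R·k = 2.18 × 0.125 = 0.2725 m

0.273 m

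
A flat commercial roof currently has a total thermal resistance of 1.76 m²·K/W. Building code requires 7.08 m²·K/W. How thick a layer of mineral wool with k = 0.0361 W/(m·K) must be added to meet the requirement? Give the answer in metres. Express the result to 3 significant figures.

0.192 m

ΔR = 7.08 − 1.76 = 5.32 m²·K/W
L = ΔR × k = 5.32 × 0.0361 = 0.1921 m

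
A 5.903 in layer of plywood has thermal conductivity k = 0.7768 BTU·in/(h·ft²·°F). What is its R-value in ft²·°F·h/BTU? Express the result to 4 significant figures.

R = L/k = 5.903/0.7768 = 7.5991 ft²·°F·h/BTU

7.599 ft²·°F·h/BTU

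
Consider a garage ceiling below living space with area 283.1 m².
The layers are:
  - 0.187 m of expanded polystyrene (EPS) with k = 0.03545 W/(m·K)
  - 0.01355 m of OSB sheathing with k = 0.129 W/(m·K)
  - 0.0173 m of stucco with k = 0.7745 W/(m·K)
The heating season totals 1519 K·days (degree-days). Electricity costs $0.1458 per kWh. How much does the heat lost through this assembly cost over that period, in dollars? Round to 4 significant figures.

0.187/0.03545 = 5.275
0.01355/0.129 = 0.10504
0.0173/0.7745 = 0.022337
R_total = 5.275 + 0.10504 + 0.022337 = 5.4024 m²·K/W
E = A × HDD × 24 / R / 1000 = 283.1 × 1519 × 24 / 5.4024 / 1000 = 1910.4 kWh
Cost = 1910.4 × 0.1458 = $278.53

278.5 dollars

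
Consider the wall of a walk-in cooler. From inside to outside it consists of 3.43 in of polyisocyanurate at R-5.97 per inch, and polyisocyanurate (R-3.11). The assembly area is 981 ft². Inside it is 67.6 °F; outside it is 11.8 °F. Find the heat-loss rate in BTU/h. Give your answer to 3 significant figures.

3.43 × 5.97 = 20.48
R_total = 20.48 + 3.11 = 23.59 ft²·°F·h/BTU
Q = A·ΔT/R = 981 × (67.6 − 11.8) / 23.59 = 2321 BTU/h

2320 BTU/h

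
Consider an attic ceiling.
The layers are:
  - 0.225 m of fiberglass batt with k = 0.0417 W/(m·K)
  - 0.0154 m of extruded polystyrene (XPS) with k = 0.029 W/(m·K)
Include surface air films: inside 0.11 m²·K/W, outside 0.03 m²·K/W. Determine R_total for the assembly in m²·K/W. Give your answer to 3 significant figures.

6.07 m²·K/W

0.225/0.0417 = 5.396
0.0154/0.029 = 0.531
R_total = 0.11 + 5.396 + 0.531 + 0.03 = 6.067 m²·K/W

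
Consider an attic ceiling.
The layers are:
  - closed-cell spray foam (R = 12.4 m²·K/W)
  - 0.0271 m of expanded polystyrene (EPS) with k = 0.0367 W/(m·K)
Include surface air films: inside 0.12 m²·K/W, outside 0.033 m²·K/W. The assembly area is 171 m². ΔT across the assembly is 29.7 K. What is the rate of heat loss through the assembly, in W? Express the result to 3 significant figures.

0.0271/0.0367 = 0.7384
R_total = 0.12 + 12.4 + 0.7384 + 0.033 = 13.29 m²·K/W
Q = A·ΔT/R = 171 × 29.7 / 13.29 = 382.1 W

382 W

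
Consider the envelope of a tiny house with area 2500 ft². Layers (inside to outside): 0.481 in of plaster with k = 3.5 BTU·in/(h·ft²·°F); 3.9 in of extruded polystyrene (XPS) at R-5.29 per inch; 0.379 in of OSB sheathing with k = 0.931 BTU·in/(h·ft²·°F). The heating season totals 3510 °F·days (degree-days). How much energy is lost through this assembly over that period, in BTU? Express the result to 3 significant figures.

0.481/3.5 = 0.1374
3.9 × 5.29 = 20.63
0.379/0.931 = 0.4071
R_total = 0.1374 + 20.63 + 0.4071 = 21.18 ft²·°F·h/BTU
E = A × HDD × 24 / R = 2500 × 3510 × 24 / 21.18 = 9945000 BTU

9950000 BTU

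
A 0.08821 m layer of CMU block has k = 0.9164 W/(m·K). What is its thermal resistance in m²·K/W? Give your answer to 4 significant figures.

0.09626 m²·K/W

R = L/k = 0.08821/0.9164 = 0.096257 m²·K/W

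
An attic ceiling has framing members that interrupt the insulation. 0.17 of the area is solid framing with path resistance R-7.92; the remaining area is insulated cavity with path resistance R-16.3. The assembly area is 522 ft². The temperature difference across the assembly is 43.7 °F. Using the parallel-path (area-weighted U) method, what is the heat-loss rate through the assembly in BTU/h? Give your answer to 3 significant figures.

1650 BTU/h

U_eff = 0.83/16.3 + 0.17/7.92 = 0.05092 + 0.02146 = 0.07238
R_eff = 1/U_eff = 13.82 ft²·°F·h/BTU
Q = 522 × 43.7 / 13.82 = 1651 BTU/h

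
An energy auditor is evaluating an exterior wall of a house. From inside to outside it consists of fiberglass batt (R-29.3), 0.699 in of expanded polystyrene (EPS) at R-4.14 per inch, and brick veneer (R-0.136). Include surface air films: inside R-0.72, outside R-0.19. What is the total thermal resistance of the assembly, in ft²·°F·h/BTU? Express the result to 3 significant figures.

0.699 × 4.14 = 2.894
R_total = 0.72 + 29.3 + 2.894 + 0.136 + 0.19 = 33.24 ft²·°F·h/BTU

33.2 ft²·°F·h/BTU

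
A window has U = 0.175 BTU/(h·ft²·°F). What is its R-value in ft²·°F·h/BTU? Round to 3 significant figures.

5.71 ft²·°F·h/BTU

R = 1/U = 1/0.175 = 5.714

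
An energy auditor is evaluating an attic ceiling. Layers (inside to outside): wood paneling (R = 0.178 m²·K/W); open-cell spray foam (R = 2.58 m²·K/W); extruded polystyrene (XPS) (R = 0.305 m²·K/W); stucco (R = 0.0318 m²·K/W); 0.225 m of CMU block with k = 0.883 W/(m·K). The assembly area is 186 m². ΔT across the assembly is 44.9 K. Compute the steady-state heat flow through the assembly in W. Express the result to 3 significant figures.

2490 W

0.225/0.883 = 0.2548
R_total = 0.178 + 2.58 + 0.305 + 0.0318 + 0.2548 = 3.35 m²·K/W
Q = A·ΔT/R = 186 × 44.9 / 3.35 = 2493 W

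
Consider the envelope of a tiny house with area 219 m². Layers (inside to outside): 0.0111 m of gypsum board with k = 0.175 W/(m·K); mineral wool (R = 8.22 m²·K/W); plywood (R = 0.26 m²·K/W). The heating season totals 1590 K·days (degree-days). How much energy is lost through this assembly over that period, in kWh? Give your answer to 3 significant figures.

0.0111/0.175 = 0.06343
R_total = 0.06343 + 8.22 + 0.26 = 8.543 m²·K/W
E = A × HDD × 24 / R / 1000 = 219 × 1590 × 24 / 8.543 / 1000 = 978.2 kWh

978 kWh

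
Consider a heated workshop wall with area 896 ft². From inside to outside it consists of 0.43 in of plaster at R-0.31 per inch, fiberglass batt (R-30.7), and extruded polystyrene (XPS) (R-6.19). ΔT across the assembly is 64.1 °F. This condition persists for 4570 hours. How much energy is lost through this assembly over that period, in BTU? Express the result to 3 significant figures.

0.43 × 0.31 = 0.1333
R_total = 0.1333 + 30.7 + 6.19 = 37.02 ft²·°F·h/BTU
Q = 896 × 64.1 / 37.02 = 1551 BTU/h
E = 1551 × 4570 = 7089000 BTU

7090000 BTU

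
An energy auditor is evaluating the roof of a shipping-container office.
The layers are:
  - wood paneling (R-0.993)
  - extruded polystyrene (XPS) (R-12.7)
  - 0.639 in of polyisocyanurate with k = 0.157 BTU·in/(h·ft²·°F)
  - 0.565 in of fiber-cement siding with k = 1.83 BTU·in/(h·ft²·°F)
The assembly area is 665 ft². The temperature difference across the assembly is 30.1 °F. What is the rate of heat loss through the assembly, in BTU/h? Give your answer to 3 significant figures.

1110 BTU/h

0.639/0.157 = 4.07
0.565/1.83 = 0.3087
R_total = 0.993 + 12.7 + 4.07 + 0.3087 = 18.07 ft²·°F·h/BTU
Q = A·ΔT/R = 665 × 30.1 / 18.07 = 1108 BTU/h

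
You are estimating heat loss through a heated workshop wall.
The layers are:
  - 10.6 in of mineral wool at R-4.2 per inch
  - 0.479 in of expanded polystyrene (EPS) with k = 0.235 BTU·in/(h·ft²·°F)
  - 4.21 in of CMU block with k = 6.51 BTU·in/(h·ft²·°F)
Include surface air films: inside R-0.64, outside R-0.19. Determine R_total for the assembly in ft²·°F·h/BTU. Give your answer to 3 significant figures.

48.0 ft²·°F·h/BTU

10.6 × 4.2 = 44.52
0.479/0.235 = 2.038
4.21/6.51 = 0.6467
R_total = 0.64 + 44.52 + 2.038 + 0.6467 + 0.19 = 48.03 ft²·°F·h/BTU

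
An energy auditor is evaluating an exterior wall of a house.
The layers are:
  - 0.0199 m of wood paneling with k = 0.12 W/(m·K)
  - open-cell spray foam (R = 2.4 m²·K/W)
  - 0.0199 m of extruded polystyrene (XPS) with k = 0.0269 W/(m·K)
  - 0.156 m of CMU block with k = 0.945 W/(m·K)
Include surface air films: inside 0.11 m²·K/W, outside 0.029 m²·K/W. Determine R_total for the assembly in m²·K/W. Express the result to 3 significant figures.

3.61 m²·K/W

0.0199/0.12 = 0.1658
0.0199/0.0269 = 0.7398
0.156/0.945 = 0.1651
R_total = 0.11 + 0.1658 + 2.4 + 0.7398 + 0.1651 + 0.029 = 3.61 m²·K/W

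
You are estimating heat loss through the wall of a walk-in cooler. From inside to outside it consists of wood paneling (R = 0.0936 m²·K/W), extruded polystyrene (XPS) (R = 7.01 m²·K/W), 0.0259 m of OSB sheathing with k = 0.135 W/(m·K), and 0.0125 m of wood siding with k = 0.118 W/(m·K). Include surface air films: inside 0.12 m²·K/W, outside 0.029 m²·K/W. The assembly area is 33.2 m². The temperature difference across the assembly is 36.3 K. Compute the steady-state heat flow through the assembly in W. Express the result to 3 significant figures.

0.0259/0.135 = 0.1919
0.0125/0.118 = 0.1059
R_total = 0.12 + 0.0936 + 7.01 + 0.1919 + 0.1059 + 0.029 = 7.55 m²·K/W
Q = A·ΔT/R = 33.2 × 36.3 / 7.55 = 159.6 W

160 W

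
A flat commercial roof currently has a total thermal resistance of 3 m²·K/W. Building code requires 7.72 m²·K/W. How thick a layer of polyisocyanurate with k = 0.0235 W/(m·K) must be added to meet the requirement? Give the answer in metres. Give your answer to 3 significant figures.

0.111 m

ΔR = 7.72 − 3 = 4.72 m²·K/W
L = ΔR × k = 4.72 × 0.0235 = 0.1109 m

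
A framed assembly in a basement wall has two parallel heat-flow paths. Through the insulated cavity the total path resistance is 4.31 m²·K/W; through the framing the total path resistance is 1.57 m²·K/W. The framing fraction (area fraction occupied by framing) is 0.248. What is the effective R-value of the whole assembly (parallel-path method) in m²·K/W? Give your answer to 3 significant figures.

U_eff = 0.752/4.31 + 0.248/1.57 = 0.1745 + 0.158 = 0.3324
R_eff = 1/U_eff = 3.008 m²·K/W

3.01 m²·K/W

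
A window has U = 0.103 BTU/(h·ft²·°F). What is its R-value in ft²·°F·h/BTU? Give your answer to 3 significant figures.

R = 1/U = 1/0.103 = 9.709

9.71 ft²·°F·h/BTU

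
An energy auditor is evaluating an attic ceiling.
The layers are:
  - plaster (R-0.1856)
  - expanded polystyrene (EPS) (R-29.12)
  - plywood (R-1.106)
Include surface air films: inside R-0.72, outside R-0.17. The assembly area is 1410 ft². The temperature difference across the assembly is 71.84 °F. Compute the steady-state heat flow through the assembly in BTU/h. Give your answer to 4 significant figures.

R_total = 0.72 + 0.1856 + 29.12 + 1.106 + 0.17 = 31.302 ft²·°F·h/BTU
Q = A·ΔT/R = 1410 × 71.84 / 31.302 = 3236.1 BTU/h

3236 BTU/h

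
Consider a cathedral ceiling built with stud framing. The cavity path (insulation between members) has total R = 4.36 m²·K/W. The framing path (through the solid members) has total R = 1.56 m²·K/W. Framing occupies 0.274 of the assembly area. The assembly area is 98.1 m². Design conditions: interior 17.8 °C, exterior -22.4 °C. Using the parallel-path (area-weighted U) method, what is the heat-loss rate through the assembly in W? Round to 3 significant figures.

U_eff = 0.726/4.36 + 0.274/1.56 = 0.1665 + 0.1756 = 0.3422
R_eff = 1/U_eff = 2.923 m²·K/W
Q = 98.1 × (17.8 − (-22.4)) / 2.923 = 1349 W

1350 W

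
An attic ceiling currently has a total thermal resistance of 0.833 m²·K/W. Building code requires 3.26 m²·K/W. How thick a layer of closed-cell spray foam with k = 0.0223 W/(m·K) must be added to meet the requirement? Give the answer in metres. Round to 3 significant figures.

ΔR = 3.26 − 0.833 = 2.427 m²·K/W
L = ΔR × k = 2.427 × 0.0223 = 0.05412 m

0.0541 m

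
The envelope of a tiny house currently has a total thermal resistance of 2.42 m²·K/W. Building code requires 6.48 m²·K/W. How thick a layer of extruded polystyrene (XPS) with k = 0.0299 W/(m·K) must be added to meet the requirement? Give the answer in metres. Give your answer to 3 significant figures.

0.121 m

ΔR = 6.48 − 2.42 = 4.06 m²·K/W
L = ΔR × k = 4.06 × 0.0299 = 0.1214 m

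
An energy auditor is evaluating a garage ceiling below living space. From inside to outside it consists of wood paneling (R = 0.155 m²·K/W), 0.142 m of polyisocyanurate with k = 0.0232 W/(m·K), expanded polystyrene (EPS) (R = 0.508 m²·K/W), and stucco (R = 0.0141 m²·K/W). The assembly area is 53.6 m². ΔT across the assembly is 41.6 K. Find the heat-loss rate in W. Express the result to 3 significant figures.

328 W

0.142/0.0232 = 6.121
R_total = 0.155 + 6.121 + 0.508 + 0.0141 = 6.798 m²·K/W
Q = A·ΔT/R = 53.6 × 41.6 / 6.798 = 328 W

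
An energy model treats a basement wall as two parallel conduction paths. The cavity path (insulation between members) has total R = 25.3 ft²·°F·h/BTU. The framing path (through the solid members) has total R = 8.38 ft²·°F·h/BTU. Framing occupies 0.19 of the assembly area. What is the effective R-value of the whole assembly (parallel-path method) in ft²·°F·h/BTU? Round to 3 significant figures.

U_eff = 0.81/25.3 + 0.19/8.38 = 0.03202 + 0.02267 = 0.05469
R_eff = 1/U_eff = 18.29 ft²·°F·h/BTU

18.3 ft²·°F·h/BTU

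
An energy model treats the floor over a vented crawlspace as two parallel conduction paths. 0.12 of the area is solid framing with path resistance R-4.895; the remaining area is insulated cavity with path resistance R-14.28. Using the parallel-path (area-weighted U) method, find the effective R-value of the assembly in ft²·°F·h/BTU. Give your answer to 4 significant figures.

11.61 ft²·°F·h/BTU

U_eff = 0.88/14.28 + 0.12/4.895 = 0.061625 + 0.024515 = 0.086139
R_eff = 1/U_eff = 11.609 ft²·°F·h/BTU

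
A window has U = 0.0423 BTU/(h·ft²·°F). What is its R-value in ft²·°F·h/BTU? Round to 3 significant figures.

R = 1/U = 1/0.0423 = 23.64

23.6 ft²·°F·h/BTU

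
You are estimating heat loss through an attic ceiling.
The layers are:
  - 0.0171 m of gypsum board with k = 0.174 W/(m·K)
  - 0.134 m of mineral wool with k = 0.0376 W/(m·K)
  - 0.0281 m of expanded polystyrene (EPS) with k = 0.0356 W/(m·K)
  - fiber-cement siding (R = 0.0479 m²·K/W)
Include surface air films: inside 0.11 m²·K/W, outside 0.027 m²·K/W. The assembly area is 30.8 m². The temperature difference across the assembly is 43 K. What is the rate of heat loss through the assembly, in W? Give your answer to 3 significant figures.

0.0171/0.174 = 0.09828
0.134/0.0376 = 3.564
0.0281/0.0356 = 0.7893
R_total = 0.11 + 0.09828 + 3.564 + 0.7893 + 0.0479 + 0.027 = 4.636 m²·K/W
Q = A·ΔT/R = 30.8 × 43 / 4.636 = 285.7 W

286 W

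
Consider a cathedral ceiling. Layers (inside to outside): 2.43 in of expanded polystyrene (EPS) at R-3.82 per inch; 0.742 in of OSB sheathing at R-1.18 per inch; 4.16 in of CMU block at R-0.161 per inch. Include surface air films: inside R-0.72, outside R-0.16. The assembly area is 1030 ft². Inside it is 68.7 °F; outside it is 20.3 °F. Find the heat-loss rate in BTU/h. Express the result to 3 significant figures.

2.43 × 3.82 = 9.283
0.742 × 1.18 = 0.8756
4.16 × 0.161 = 0.6698
R_total = 0.72 + 9.283 + 0.8756 + 0.6698 + 0.16 = 11.71 ft²·°F·h/BTU
Q = A·ΔT/R = 1030 × (68.7 − 20.3) / 11.71 = 4258 BTU/h

4260 BTU/h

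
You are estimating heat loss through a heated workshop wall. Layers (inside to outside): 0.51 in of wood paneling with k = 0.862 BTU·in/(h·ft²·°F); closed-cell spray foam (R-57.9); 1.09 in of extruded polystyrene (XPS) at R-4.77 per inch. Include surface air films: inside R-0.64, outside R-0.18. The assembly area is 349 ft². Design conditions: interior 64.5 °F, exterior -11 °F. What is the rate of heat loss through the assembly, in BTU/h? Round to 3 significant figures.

408 BTU/h

0.51/0.862 = 0.5916
1.09 × 4.77 = 5.199
R_total = 0.64 + 0.5916 + 57.9 + 5.199 + 0.18 = 64.51 ft²·°F·h/BTU
Q = A·ΔT/R = 349 × (64.5 − (-11)) / 64.51 = 408.5 BTU/h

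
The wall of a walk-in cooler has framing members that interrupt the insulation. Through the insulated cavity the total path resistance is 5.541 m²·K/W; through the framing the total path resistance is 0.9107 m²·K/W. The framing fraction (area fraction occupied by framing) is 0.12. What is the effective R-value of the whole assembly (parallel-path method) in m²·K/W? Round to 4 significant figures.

U_eff = 0.88/5.541 + 0.12/0.9107 = 0.15882 + 0.13177 = 0.29058
R_eff = 1/U_eff = 3.4414 m²·K/W

3.441 m²·K/W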